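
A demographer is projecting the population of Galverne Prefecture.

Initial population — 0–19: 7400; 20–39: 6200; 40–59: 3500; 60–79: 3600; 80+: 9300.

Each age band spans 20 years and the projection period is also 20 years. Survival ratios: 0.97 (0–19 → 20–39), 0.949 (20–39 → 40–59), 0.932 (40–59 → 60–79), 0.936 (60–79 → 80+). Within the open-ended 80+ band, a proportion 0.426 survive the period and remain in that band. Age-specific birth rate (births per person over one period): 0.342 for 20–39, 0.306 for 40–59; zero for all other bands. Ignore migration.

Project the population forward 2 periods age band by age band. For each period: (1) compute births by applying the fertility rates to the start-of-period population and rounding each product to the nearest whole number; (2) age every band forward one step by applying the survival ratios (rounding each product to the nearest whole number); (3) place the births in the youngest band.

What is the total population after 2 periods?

25823

[period 1]
Births: 6200 * 0.342 = 2120  |  3500 * 0.306 = 1071 ⇒ total 3191
20–39: 7400 * 0.97 = 7178
40–59: 6200 * 0.949 = 5884
60–79: 3500 * 0.932 = 3262
80+: 3600 * 0.936 + 9300 * 0.426 = 3370 + 3962 = 7332
Giving 3191 / 7178 / 5884 / 3262 / 7332.
[period 2]
Births: 7178 * 0.342 = 2455  |  5884 * 0.306 = 1801 ⇒ total 4256
20–39: 3191 * 0.97 = 3095
40–59: 7178 * 0.949 = 6812
60–79: 5884 * 0.932 = 5484
80+: 3262 * 0.936 + 7332 * 0.426 = 3053 + 3123 = 6176
Giving 4256 / 3095 / 6812 / 5484 / 6176.
Total after period 2: 4256 + 3095 + 6812 + 5484 + 6176 = 25823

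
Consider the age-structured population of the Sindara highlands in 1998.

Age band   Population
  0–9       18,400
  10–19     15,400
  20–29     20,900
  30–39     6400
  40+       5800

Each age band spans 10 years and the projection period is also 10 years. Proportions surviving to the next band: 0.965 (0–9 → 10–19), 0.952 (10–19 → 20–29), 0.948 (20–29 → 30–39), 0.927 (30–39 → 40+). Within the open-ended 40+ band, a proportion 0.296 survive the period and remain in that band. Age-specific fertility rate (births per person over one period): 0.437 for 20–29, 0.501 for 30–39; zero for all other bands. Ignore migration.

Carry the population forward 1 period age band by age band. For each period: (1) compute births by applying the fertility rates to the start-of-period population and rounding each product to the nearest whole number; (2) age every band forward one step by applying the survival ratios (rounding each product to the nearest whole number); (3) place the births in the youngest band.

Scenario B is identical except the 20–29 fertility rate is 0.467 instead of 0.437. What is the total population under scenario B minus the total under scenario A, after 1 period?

627

Call the groups 1 to 5, youngest first.
After projecting period 1:
Births: 20900 × 0.437 = 9133, 6400 × 0.501 = 3206 ⇒ total 12339
Group 2: 18400 × 0.965 = 17756
Group 3: 15400 × 0.952 = 14661
Group 4: 20900 × 0.948 = 19813
Group 5: 6400 × 0.927 + 5800 × 0.296 = 5933 + 1717 = 7650
End of period: [12339, 17756, 14661, 19813, 7650]
Scenario A total after 1 period: 72219
Scenario B projection —
After projecting period 1:
Births: 20900 × 0.467 = 9760, 6400 × 0.501 = 3206 ⇒ total 12966
Group 2: 18400 × 0.965 = 17756
Group 3: 15400 × 0.952 = 14661
Group 4: 20900 × 0.948 = 19813
Group 5: 6400 × 0.927 + 5800 × 0.296 = 5933 + 1717 = 7650
End of period: [12966, 17756, 14661, 19813, 7650]
Scenario B total after 1 period: 72846
Difference B − A = 72846 − 72219 = 627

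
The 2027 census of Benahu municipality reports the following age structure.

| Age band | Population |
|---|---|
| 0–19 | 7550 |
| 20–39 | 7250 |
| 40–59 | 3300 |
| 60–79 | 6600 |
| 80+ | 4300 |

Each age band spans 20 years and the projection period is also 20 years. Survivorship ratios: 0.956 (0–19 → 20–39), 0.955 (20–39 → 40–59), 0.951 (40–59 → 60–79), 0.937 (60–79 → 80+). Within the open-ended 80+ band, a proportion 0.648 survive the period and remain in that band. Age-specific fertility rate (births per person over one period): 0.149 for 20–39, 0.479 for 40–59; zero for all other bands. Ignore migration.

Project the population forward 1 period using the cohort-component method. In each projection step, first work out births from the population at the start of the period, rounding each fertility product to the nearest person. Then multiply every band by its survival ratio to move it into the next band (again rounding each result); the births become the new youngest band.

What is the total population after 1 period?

Period 1:
Births: 7250 × 0.149 = 1080 ; 3300 × 0.479 = 1581 → total 2661
20–39: 7550 × 0.956 = 7218
40–59: 7250 × 0.955 = 6924
60–79: 3300 × 0.951 = 3138
80+: 6600 × 0.937 + 4300 × 0.648 = 6184 + 2786 = 8970
Population now: 0–19=2661, 20–39=7218, 40–59=6924, 60–79=3138, 80+=8970
Total after period 1: 2661 + 7218 + 6924 + 3138 + 8970 = 28911

28911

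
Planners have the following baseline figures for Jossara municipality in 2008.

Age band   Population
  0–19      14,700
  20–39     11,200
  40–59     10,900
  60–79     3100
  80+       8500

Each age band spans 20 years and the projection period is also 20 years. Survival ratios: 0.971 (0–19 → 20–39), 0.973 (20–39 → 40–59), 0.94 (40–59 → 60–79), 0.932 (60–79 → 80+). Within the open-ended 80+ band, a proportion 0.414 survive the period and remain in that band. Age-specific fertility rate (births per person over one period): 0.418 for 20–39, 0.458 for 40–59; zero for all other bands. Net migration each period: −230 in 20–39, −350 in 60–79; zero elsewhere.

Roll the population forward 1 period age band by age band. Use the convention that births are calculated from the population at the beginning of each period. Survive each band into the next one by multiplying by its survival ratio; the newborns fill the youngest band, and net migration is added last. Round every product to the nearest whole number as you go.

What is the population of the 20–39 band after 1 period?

14044

Let band 1 be 0–19 through band 5 = 80+.
— Period 1 —
Births: 11200 × 0.418 = 4682  |  10900 × 0.458 = 4992 ⇒ total 9674
Band 2: 14700 × 0.971 = 14274
Band 3: 11200 × 0.973 = 10898
Band 4: 10900 × 0.94 = 10246
Band 5: 3100 × 0.932 + 8500 × 0.414 = 2889 + 3519 = 6408
Net migration: Band 2 − 230 → 14044; Band 4 − 350 → 9896
Giving 9674 / 14044 / 10898 / 9896 / 6408.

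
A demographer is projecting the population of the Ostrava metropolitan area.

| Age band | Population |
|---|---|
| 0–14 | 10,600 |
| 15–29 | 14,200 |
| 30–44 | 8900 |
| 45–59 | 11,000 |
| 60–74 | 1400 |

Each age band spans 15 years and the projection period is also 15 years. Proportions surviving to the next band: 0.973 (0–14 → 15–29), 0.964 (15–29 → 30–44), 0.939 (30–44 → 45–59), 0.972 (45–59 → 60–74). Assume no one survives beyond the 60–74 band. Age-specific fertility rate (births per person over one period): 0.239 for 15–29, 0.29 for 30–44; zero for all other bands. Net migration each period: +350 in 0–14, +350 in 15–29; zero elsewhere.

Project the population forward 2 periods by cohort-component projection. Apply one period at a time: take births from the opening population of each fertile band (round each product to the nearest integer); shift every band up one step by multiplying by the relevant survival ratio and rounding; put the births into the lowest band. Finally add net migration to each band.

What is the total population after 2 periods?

44630

(Bands numbered youngest = 1 to oldest = 5.)
After projecting period 1:
Births: 14200 × 0.239 = 3394, 8900 × 0.29 = 2581 → 5975
Band 2: 10600 × 0.973 = 10314
Band 3: 14200 × 0.964 = 13689
Band 4: 8900 × 0.939 = 8357
Band 5: 11000 × 0.972 = 10692
Net migration: Band 1 + 350 → 6325; Band 2 + 350 → 10664
Giving 6325 / 10664 / 13689 / 8357 / 10692.
After projecting period 2:
Births: 10664 × 0.239 = 2549, 13689 × 0.29 = 3970 → 6519
Band 2: 6325 × 0.973 = 6154
Band 3: 10664 × 0.964 = 10280
Band 4: 13689 × 0.939 = 12854
Band 5: 8357 × 0.972 = 8123
Net migration: Band 1 + 350 → 6869; Band 2 + 350 → 6504
Giving 6869 / 6504 / 10280 / 12854 / 8123.
Total after period 2: 6869 + 6504 + 10280 + 12854 + 8123 = 44630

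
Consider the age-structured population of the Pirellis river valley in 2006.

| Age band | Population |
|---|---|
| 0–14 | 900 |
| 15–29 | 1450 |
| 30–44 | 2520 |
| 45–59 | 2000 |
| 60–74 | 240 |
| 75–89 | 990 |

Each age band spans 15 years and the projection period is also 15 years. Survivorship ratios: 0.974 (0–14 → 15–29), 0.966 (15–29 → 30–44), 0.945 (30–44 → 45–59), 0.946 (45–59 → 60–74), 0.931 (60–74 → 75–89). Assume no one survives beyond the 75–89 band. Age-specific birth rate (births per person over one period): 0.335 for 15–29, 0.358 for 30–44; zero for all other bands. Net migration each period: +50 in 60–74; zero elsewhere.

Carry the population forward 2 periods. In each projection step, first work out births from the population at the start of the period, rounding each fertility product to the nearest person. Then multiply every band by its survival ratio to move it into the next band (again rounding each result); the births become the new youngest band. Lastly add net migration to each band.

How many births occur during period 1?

After projecting period 1:
Births: 1450 × 0.335 = 486 ; 2520 × 0.358 = 902 → total 1388
15–29: 900 × 0.974 = 877
30–44: 1450 × 0.966 = 1401
45–59: 2520 × 0.945 = 2381
60–74: 2000 × 0.946 = 1892
75–89: 240 × 0.931 = 223
Net migration: 60–74 + 50 → 1942
Giving 1388 / 877 / 1401 / 2381 / 1942 / 223.

1388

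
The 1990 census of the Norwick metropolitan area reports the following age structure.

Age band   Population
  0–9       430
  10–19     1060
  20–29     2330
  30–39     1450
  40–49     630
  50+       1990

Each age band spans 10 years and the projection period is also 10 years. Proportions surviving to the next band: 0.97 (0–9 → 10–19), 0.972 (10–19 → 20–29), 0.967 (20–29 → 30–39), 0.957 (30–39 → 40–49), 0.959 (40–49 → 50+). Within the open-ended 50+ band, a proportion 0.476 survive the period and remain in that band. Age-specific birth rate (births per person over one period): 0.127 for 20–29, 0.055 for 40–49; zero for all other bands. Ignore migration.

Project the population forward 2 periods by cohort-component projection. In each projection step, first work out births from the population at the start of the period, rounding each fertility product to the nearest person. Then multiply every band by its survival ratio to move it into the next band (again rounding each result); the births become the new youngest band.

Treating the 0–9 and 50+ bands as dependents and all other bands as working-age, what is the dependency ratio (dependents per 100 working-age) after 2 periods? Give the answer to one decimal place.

58.7

Numbering the bands 1..6 from youngest to oldest:
After projecting period 1:
Births: 2330 * 0.127 = 296, 630 * 0.055 = 35 ⇒ total 331
Band 2: 430 * 0.97 = 417
Band 3: 1060 * 0.972 = 1030
Band 4: 2330 * 0.967 = 2253
Band 5: 1450 * 0.957 = 1388
Band 6: 630 * 0.959 + 1990 * 0.476 = 604 + 947 = 1551
→ [331, 417, 1030, 2253, 1388, 1551]
After projecting period 2:
Births: 1030 * 0.127 = 131, 1388 * 0.055 = 76 ⇒ total 207
Band 2: 331 * 0.97 = 321
Band 3: 417 * 0.972 = 405
Band 4: 1030 * 0.967 = 996
Band 5: 2253 * 0.957 = 2156
Band 6: 1388 * 0.959 + 1551 * 0.476 = 1331 + 738 = 2069
→ [207, 321, 405, 996, 2156, 2069]
Dependents (band 0–9 + band 50+) = 207 + 2069 = 2276; working-age = 3878; ratio = 2276/3878 × 100 = 58.7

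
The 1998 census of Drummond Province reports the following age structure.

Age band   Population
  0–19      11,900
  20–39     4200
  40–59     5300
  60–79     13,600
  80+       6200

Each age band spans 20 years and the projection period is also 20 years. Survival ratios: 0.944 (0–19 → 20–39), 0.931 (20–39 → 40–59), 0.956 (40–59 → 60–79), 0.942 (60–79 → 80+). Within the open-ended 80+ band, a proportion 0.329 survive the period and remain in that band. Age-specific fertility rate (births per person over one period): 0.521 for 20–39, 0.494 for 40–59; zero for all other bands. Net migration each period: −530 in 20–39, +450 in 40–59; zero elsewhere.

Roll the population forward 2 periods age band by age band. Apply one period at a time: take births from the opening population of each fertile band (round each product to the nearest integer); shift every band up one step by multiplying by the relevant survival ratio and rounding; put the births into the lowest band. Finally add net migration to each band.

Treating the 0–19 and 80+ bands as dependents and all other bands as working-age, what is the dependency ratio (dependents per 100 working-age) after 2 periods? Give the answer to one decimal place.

After projecting period 1:
Births: 4200 × 0.521 = 2188 ; 5300 × 0.494 = 2618 — total 4806
20–39: 11900 × 0.944 = 11234
40–59: 4200 × 0.931 = 3910
60–79: 5300 × 0.956 = 5067
80+: 13600 × 0.942 + 6200 × 0.329 = 12811 + 2040 = 14851
Net migration: 20–39 − 530 → 10704; 40–59 + 450 → 4360
Population now: 0–19=4806, 20–39=10704, 40–59=4360, 60–79=5067, 80+=14851
After projecting period 2:
Births: 10704 × 0.521 = 5577 ; 4360 × 0.494 = 2154 — total 7731
20–39: 4806 × 0.944 = 4537
40–59: 10704 × 0.931 = 9965
60–79: 4360 × 0.956 = 4168
80+: 5067 × 0.942 + 14851 × 0.329 = 4773 + 4886 = 9659
Net migration: 20–39 − 530 → 4007; 40–59 + 450 → 10415
Population now: 0–19=7731, 20–39=4007, 40–59=10415, 60–79=4168, 80+=9659
Dependents (band 0–19 + band 80+) = 7731 + 9659 = 17390; working-age = 18590; ratio = 17390/18590 × 100 = 93.5

93.5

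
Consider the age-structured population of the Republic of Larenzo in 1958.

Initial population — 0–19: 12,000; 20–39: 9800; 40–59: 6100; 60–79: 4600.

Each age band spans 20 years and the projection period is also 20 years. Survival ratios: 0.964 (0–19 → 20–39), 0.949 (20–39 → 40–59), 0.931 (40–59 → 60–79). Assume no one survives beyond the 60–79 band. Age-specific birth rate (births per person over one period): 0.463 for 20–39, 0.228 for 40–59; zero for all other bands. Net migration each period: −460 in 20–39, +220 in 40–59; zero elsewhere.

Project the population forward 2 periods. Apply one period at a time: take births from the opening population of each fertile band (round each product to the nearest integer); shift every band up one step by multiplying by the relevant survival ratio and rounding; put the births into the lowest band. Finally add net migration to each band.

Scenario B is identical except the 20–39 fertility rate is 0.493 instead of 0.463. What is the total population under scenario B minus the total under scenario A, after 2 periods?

(Bands numbered youngest = 1 to oldest = 4.)
After projecting period 1:
Births: 9800 × 0.463 = 4537, 6100 × 0.228 = 1391 — total 5928
Band 2: 12000 × 0.964 = 11568
Band 3: 9800 × 0.949 = 9300
Band 4: 6100 × 0.931 = 5679
Net migration: Band 2 − 460 → 11108; Band 3 + 220 → 9520
Population now: 0–19=5928, 20–39=11108, 40–59=9520, 60–79=5679
After projecting period 2:
Births: 11108 × 0.463 = 5143, 9520 × 0.228 = 2171 — total 7314
Band 2: 5928 × 0.964 = 5715
Band 3: 11108 × 0.949 = 10541
Band 4: 9520 × 0.931 = 8863
Net migration: Band 2 − 460 → 5255; Band 3 + 220 → 10761
Population now: 0–19=7314, 20–39=5255, 40–59=10761, 60–79=8863
Scenario A total after 2 periods: 32193
Scenario B projection —
After projecting period 1:
Births: 9800 × 0.493 = 4831, 6100 × 0.228 = 1391 — total 6222
Band 2: 12000 × 0.964 = 11568
Band 3: 9800 × 0.949 = 9300
Band 4: 6100 × 0.931 = 5679
Net migration: Band 2 − 460 → 11108; Band 3 + 220 → 9520
Population now: 0–19=6222, 20–39=11108, 40–59=9520, 60–79=5679
After projecting period 2:
Births: 11108 × 0.493 = 5476, 9520 × 0.228 = 2171 — total 7647
Band 2: 6222 × 0.964 = 5998
Band 3: 11108 × 0.949 = 10541
Band 4: 9520 × 0.931 = 8863
Net migration: Band 2 − 460 → 5538; Band 3 + 220 → 10761
Population now: 0–19=7647, 20–39=5538, 40–59=10761, 60–79=8863
Scenario B total after 2 periods: 32809
Difference B − A = 32809 − 32193 = 616

616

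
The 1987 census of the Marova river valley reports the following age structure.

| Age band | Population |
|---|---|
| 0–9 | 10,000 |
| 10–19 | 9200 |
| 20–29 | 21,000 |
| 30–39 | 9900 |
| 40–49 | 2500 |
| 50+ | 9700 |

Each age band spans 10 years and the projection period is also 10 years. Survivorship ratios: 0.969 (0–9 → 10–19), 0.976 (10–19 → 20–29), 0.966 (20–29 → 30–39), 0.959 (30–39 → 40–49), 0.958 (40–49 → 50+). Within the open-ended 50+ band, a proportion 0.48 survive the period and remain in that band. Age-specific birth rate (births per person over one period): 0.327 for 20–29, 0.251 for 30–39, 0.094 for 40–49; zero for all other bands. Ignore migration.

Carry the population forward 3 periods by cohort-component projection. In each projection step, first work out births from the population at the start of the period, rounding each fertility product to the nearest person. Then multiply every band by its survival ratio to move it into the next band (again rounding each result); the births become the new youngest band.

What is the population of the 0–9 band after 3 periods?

Call the bands 1 to 6, youngest first.
After projecting period 1:
Births: 21000 × 0.327 = 6867 ; 9900 × 0.251 = 2485 ; 2500 × 0.094 = 235 → 9587
Band 2: 10000 × 0.969 = 9690
Band 3: 9200 × 0.976 = 8979
Band 4: 21000 × 0.966 = 20286
Band 5: 9900 × 0.959 = 9494
Band 6: 2500 × 0.958 + 9700 × 0.48 = 2395 + 4656 = 7051
Giving 9587 / 9690 / 8979 / 20286 / 9494 / 7051.
After projecting period 2:
Births: 8979 × 0.327 = 2936 ; 20286 × 0.251 = 5092 ; 9494 × 0.094 = 892 → 8920
Band 2: 9587 × 0.969 = 9290
Band 3: 9690 × 0.976 = 9457
Band 4: 8979 × 0.966 = 8674
Band 5: 20286 × 0.959 = 19454
Band 6: 9494 × 0.958 + 7051 × 0.48 = 9095 + 3384 = 12479
Giving 8920 / 9290 / 9457 / 8674 / 19454 / 12479.
After projecting period 3:
Births: 9457 × 0.327 = 3092 ; 8674 × 0.251 = 2177 ; 19454 × 0.094 = 1829 → 7098
Band 2: 8920 × 0.969 = 8643
Band 3: 9290 × 0.976 = 9067
Band 4: 9457 × 0.966 = 9135
Band 5: 8674 × 0.959 = 8318
Band 6: 19454 × 0.958 + 12479 × 0.48 = 18637 + 5990 = 24627
Giving 7098 / 8643 / 9067 / 9135 / 8318 / 24627.

7098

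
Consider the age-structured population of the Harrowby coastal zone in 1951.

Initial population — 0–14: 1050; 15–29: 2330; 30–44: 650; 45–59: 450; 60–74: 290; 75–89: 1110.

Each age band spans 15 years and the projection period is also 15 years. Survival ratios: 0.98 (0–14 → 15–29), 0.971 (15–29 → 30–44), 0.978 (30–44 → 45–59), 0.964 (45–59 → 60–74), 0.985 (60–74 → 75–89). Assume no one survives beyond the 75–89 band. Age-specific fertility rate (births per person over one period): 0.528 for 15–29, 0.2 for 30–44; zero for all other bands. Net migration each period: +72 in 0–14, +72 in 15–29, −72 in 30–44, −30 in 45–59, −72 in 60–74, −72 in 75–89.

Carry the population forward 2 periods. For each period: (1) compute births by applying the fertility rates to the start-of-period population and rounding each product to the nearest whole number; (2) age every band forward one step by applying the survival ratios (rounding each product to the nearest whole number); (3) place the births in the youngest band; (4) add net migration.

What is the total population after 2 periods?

6472

(Bands numbered youngest = 1 to oldest = 6.)
Period 1.
Births: 2330 × 0.528 = 1230, 650 × 0.2 = 130 — total 1360
Band 2: 1050 × 0.98 = 1029
Band 3: 2330 × 0.971 = 2262
Band 4: 650 × 0.978 = 636
Band 5: 450 × 0.964 = 434
Band 6: 290 × 0.985 = 286
Net migration: Band 1 + 72 → 1432; Band 2 + 72 → 1101; Band 3 − 72 → 2190; Band 4 − 30 → 606; Band 5 − 72 → 362; Band 6 − 72 → 214
End of period: [1432, 1101, 2190, 606, 362, 214]
Period 2.
Births: 1101 × 0.528 = 581, 2190 × 0.2 = 438 — total 1019
Band 2: 1432 × 0.98 = 1403
Band 3: 1101 × 0.971 = 1069
Band 4: 2190 × 0.978 = 2142
Band 5: 606 × 0.964 = 584
Band 6: 362 × 0.985 = 357
Net migration: Band 1 + 72 → 1091; Band 2 + 72 → 1475; Band 3 − 72 → 997; Band 4 − 30 → 2112; Band 5 − 72 → 512; Band 6 − 72 → 285
End of period: [1091, 1475, 997, 2112, 512, 285]
Total after period 2: 1091 + 1475 + 997 + 2112 + 512 + 285 = 6472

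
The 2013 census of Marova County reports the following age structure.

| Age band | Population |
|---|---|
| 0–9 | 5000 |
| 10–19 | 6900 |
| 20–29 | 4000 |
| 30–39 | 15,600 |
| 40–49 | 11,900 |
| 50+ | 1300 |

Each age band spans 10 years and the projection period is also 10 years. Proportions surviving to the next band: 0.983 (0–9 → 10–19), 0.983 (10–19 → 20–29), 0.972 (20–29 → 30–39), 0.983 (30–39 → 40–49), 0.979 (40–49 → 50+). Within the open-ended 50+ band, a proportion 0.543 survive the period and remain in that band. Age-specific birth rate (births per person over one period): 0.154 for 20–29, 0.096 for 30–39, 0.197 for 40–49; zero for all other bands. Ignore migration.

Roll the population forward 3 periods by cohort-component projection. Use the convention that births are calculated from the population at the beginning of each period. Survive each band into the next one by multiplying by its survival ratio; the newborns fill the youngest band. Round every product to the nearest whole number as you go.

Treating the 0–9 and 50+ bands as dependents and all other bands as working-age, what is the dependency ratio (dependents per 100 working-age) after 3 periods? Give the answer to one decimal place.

89.0

Period 1:
Births: 4000 × 0.154 = 616, 15600 × 0.096 = 1498, 11900 × 0.197 = 2344 ⇒ total 4458
10–19: 5000 × 0.983 = 4915
20–29: 6900 × 0.983 = 6783
30–39: 4000 × 0.972 = 3888
40–49: 15600 × 0.983 = 15335
50+: 11900 × 0.979 + 1300 × 0.543 = 11650 + 706 = 12356
→ [4458, 4915, 6783, 3888, 15335, 12356]
Period 2:
Births: 6783 × 0.154 = 1045, 3888 × 0.096 = 373, 15335 × 0.197 = 3021 ⇒ total 4439
10–19: 4458 × 0.983 = 4382
20–29: 4915 × 0.983 = 4831
30–39: 6783 × 0.972 = 6593
40–49: 3888 × 0.983 = 3822
50+: 15335 × 0.979 + 12356 × 0.543 = 15013 + 6709 = 21722
→ [4439, 4382, 4831, 6593, 3822, 21722]
Period 3:
Births: 4831 × 0.154 = 744, 6593 × 0.096 = 633, 3822 × 0.197 = 753 ⇒ total 2130
10–19: 4439 × 0.983 = 4364
20–29: 4382 × 0.983 = 4308
30–39: 4831 × 0.972 = 4696
40–49: 6593 × 0.983 = 6481
50+: 3822 × 0.979 + 21722 × 0.543 = 3742 + 11795 = 15537
→ [2130, 4364, 4308, 4696, 6481, 15537]
Dependents (band 0–9 + band 50+) = 2130 + 15537 = 17667; working-age = 19849; ratio = 17667/19849 × 100 = 89.0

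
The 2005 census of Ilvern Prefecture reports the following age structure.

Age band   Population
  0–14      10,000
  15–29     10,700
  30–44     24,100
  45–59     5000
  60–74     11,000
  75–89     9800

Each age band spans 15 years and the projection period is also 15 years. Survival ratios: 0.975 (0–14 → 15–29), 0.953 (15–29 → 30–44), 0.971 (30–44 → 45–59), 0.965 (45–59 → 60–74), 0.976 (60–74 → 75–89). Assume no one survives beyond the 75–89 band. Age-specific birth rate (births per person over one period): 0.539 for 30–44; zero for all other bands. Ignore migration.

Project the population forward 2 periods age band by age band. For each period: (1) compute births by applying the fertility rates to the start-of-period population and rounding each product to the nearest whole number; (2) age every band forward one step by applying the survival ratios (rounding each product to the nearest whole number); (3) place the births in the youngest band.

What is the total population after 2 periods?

[period 1]
Births: 24100 * 0.539 = 12990
15–29: 10000 * 0.975 = 9750
30–44: 10700 * 0.953 = 10197
45–59: 24100 * 0.971 = 23401
60–74: 5000 * 0.965 = 4825
75–89: 11000 * 0.976 = 10736
Population now: 0–14=12990, 15–29=9750, 30–44=10197, 45–59=23401, 60–74=4825, 75–89=10736
[period 2]
Births: 10197 * 0.539 = 5496
15–29: 12990 * 0.975 = 12665
30–44: 9750 * 0.953 = 9292
45–59: 10197 * 0.971 = 9901
60–74: 23401 * 0.965 = 22582
75–89: 4825 * 0.976 = 4709
Population now: 0–14=5496, 15–29=12665, 30–44=9292, 45–59=9901, 60–74=22582, 75–89=4709
Total after period 2: 5496 + 12665 + 9292 + 9901 + 22582 + 4709 = 64645

64645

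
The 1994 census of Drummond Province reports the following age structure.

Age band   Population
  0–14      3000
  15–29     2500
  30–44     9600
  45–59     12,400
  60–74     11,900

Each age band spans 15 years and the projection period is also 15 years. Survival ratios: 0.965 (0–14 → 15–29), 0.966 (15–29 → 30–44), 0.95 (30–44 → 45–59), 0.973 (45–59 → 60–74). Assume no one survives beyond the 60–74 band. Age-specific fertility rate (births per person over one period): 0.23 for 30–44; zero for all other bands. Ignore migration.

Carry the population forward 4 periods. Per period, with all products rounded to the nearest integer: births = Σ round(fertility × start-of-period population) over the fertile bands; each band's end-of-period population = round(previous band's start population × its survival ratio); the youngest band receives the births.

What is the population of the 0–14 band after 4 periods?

474

Numbering the groups 1..5 from youngest to oldest:
Period 1.
Births: 9600 × 0.23 = 2208
Group 2: 3000 × 0.965 = 2895
Group 3: 2500 × 0.966 = 2415
Group 4: 9600 × 0.95 = 9120
Group 5: 12400 × 0.973 = 12065
End of period: [2208, 2895, 2415, 9120, 12065]
Period 2.
Births: 2415 × 0.23 = 555
Group 2: 2208 × 0.965 = 2131
Group 3: 2895 × 0.966 = 2797
Group 4: 2415 × 0.95 = 2294
Group 5: 9120 × 0.973 = 8874
End of period: [555, 2131, 2797, 2294, 8874]
Period 3.
Births: 2797 × 0.23 = 643
Group 2: 555 × 0.965 = 536
Group 3: 2131 × 0.966 = 2059
Group 4: 2797 × 0.95 = 2657
Group 5: 2294 × 0.973 = 2232
End of period: [643, 536, 2059, 2657, 2232]
Period 4.
Births: 2059 × 0.23 = 474
Group 2: 643 × 0.965 = 620
Group 3: 536 × 0.966 = 518
Group 4: 2059 × 0.95 = 1956
Group 5: 2657 × 0.973 = 2585
End of period: [474, 620, 518, 1956, 2585]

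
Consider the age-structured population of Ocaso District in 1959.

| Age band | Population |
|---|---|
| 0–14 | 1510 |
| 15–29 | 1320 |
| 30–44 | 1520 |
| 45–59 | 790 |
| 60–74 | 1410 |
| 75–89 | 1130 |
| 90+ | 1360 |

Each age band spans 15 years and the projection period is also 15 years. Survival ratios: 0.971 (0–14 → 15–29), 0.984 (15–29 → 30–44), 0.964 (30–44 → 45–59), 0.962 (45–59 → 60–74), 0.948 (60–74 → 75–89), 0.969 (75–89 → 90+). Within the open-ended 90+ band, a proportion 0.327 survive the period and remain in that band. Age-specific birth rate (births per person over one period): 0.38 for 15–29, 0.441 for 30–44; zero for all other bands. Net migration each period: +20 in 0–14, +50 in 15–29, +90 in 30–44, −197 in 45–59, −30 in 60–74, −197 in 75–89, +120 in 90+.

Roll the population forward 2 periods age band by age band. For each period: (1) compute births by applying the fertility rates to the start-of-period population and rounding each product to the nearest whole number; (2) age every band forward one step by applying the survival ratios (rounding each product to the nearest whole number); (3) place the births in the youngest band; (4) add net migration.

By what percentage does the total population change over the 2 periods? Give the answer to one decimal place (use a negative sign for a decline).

[period 1]
Births: 1320 * 0.38 = 502 ; 1520 * 0.441 = 670 → 1172
15–29: 1510 * 0.971 = 1466
30–44: 1320 * 0.984 = 1299
45–59: 1520 * 0.964 = 1465
60–74: 790 * 0.962 = 760
75–89: 1410 * 0.948 = 1337
90+: 1130 * 0.969 + 1360 * 0.327 = 1095 + 445 = 1540
Net migration: 0–14 + 20 → 1192; 15–29 + 50 → 1516; 30–44 + 90 → 1389; 45–59 − 197 → 1268; 60–74 − 30 → 730; 75–89 − 197 → 1140; 90+ + 120 → 1660
Giving 1192 / 1516 / 1389 / 1268 / 730 / 1140 / 1660.
[period 2]
Births: 1516 * 0.38 = 576 ; 1389 * 0.441 = 613 → 1189
15–29: 1192 * 0.971 = 1157
30–44: 1516 * 0.984 = 1492
45–59: 1389 * 0.964 = 1339
60–74: 1268 * 0.962 = 1220
75–89: 730 * 0.948 = 692
90+: 1140 * 0.969 + 1660 * 0.327 = 1105 + 543 = 1648
Net migration: 0–14 + 20 → 1209; 15–29 + 50 → 1207; 30–44 + 90 → 1582; 45–59 − 197 → 1142; 60–74 − 30 → 1190; 75–89 − 197 → 495; 90+ + 120 → 1768
Giving 1209 / 1207 / 1582 / 1142 / 1190 / 495 / 1768.
Total: 9040 → 8593; change = -447; percentage change = -4.9%

-4.9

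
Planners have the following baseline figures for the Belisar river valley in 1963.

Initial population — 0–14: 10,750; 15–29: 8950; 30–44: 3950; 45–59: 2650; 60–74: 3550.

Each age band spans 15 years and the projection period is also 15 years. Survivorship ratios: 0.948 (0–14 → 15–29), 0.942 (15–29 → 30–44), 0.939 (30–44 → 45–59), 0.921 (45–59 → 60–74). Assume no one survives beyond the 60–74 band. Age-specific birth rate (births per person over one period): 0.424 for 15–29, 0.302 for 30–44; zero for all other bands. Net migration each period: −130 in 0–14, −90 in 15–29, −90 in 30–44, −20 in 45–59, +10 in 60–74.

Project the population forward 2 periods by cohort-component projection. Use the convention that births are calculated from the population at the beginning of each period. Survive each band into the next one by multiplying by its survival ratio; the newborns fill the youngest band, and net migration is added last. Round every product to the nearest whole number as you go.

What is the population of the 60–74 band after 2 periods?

— Period 1 —
Births: 8950 × 0.424 = 3795 ; 3950 × 0.302 = 1193 → 4988
15–29: 10750 × 0.948 = 10191
30–44: 8950 × 0.942 = 8431
45–59: 3950 × 0.939 = 3709
60–74: 2650 × 0.921 = 2441
Net migration: 0–14 − 130 → 4858; 15–29 − 90 → 10101; 30–44 − 90 → 8341; 45–59 − 20 → 3689; 60–74 + 10 → 2451
Population now: 0–14=4858, 15–29=10101, 30–44=8341, 45–59=3689, 60–74=2451
— Period 2 —
Births: 10101 × 0.424 = 4283 ; 8341 × 0.302 = 2519 → 6802
15–29: 4858 × 0.948 = 4605
30–44: 10101 × 0.942 = 9515
45–59: 8341 × 0.939 = 7832
60–74: 3689 × 0.921 = 3398
Net migration: 0–14 − 130 → 6672; 15–29 − 90 → 4515; 30–44 − 90 → 9425; 45–59 − 20 → 7812; 60–74 + 10 → 3408
Population now: 0–14=6672, 15–29=4515, 30–44=9425, 45–59=7812, 60–74=3408

3408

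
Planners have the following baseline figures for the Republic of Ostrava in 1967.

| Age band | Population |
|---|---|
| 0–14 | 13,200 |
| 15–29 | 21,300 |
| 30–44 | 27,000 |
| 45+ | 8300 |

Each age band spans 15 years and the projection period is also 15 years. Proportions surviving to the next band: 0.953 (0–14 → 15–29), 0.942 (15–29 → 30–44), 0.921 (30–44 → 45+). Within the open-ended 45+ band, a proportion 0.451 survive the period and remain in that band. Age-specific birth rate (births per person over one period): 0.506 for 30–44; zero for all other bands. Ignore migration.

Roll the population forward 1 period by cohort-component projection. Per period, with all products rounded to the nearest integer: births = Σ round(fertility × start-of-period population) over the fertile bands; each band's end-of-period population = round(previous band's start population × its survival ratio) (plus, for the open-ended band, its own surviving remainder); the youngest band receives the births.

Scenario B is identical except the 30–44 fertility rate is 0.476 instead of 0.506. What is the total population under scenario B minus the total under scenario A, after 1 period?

Numbering the bands 1..4 from youngest to oldest:
— Period 1 —
Births: 27000 * 0.506 = 13662
Band 2: 13200 * 0.953 = 12580
Band 3: 21300 * 0.942 = 20065
Band 4: 27000 * 0.921 + 8300 * 0.451 = 24867 + 3743 = 28610
End of period: [13662, 12580, 20065, 28610]
Scenario A total after 1 period: 74917
Scenario B projection —
— Period 1 —
Births: 27000 * 0.476 = 12852
Band 2: 13200 * 0.953 = 12580
Band 3: 21300 * 0.942 = 20065
Band 4: 27000 * 0.921 + 8300 * 0.451 = 24867 + 3743 = 28610
End of period: [12852, 12580, 20065, 28610]
Scenario B total after 1 period: 74107
Difference B − A = 74107 − 74917 = -810

-810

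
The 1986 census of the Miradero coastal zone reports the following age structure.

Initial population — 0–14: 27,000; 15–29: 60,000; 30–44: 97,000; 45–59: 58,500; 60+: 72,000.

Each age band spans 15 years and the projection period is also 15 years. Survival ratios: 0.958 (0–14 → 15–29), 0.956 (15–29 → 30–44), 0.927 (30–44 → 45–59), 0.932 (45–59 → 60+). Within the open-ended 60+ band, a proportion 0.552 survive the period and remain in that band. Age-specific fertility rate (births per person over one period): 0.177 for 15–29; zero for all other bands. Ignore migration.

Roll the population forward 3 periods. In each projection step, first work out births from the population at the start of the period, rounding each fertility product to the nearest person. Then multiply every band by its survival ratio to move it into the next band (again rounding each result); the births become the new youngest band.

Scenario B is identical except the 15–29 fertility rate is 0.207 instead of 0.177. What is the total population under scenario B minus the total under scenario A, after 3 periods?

3053

Call the groups 1 to 5, youngest first.
[period 1]
Births: 60000 × 0.177 = 10620
Group 2: 27000 × 0.958 = 25866
Group 3: 60000 × 0.956 = 57360
Group 4: 97000 × 0.927 = 89919
Group 5: 58500 × 0.932 + 72000 × 0.552 = 54522 + 39744 = 94266
Giving 10620 / 25866 / 57360 / 89919 / 94266.
[period 2]
Births: 25866 × 0.177 = 4578
Group 2: 10620 × 0.958 = 10174
Group 3: 25866 × 0.956 = 24728
Group 4: 57360 × 0.927 = 53173
Group 5: 89919 × 0.932 + 94266 × 0.552 = 83805 + 52035 = 135840
Giving 4578 / 10174 / 24728 / 53173 / 135840.
[period 3]
Births: 10174 × 0.177 = 1801
Group 2: 4578 × 0.958 = 4386
Group 3: 10174 × 0.956 = 9726
Group 4: 24728 × 0.927 = 22923
Group 5: 53173 × 0.932 + 135840 × 0.552 = 49557 + 74984 = 124541
Giving 1801 / 4386 / 9726 / 22923 / 124541.
Scenario A total after 3 periods: 163377
Scenario B projection —
[period 1]
Births: 60000 × 0.207 = 12420
Group 2: 27000 × 0.958 = 25866
Group 3: 60000 × 0.956 = 57360
Group 4: 97000 × 0.927 = 89919
Group 5: 58500 × 0.932 + 72000 × 0.552 = 54522 + 39744 = 94266
Giving 12420 / 25866 / 57360 / 89919 / 94266.
[period 2]
Births: 25866 × 0.207 = 5354
Group 2: 12420 × 0.958 = 11898
Group 3: 25866 × 0.956 = 24728
Group 4: 57360 × 0.927 = 53173
Group 5: 89919 × 0.932 + 94266 × 0.552 = 83805 + 52035 = 135840
Giving 5354 / 11898 / 24728 / 53173 / 135840.
[period 3]
Births: 11898 × 0.207 = 2463
Group 2: 5354 × 0.958 = 5129
Group 3: 11898 × 0.956 = 11374
Group 4: 24728 × 0.927 = 22923
Group 5: 53173 × 0.932 + 135840 × 0.552 = 49557 + 74984 = 124541
Giving 2463 / 5129 / 11374 / 22923 / 124541.
Scenario B total after 3 periods: 166430
Difference B − A = 166430 − 163377 = 3053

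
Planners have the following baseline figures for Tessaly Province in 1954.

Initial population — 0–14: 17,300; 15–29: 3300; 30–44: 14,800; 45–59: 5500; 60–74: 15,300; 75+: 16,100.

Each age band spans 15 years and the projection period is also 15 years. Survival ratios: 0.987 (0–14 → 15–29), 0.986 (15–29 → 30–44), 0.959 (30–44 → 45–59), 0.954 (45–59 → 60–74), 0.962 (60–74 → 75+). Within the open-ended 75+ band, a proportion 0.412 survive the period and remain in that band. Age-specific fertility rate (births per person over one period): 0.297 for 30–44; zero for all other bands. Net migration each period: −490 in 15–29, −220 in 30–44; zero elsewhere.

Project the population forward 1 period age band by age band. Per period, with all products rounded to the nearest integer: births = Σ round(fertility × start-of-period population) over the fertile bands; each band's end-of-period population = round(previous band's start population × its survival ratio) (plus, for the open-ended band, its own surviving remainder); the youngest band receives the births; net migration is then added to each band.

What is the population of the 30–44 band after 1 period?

Call the groups 1 to 6, youngest first.
— Period 1 —
Births: 14800 * 0.297 = 4396
Group 2: 17300 * 0.987 = 17075
Group 3: 3300 * 0.986 = 3254
Group 4: 14800 * 0.959 = 14193
Group 5: 5500 * 0.954 = 5247
Group 6: 15300 * 0.962 + 16100 * 0.412 = 14719 + 6633 = 21352
Net migration: Group 2 − 490 → 16585; Group 3 − 220 → 3034
Giving 4396 / 16585 / 3034 / 14193 / 5247 / 21352.

3034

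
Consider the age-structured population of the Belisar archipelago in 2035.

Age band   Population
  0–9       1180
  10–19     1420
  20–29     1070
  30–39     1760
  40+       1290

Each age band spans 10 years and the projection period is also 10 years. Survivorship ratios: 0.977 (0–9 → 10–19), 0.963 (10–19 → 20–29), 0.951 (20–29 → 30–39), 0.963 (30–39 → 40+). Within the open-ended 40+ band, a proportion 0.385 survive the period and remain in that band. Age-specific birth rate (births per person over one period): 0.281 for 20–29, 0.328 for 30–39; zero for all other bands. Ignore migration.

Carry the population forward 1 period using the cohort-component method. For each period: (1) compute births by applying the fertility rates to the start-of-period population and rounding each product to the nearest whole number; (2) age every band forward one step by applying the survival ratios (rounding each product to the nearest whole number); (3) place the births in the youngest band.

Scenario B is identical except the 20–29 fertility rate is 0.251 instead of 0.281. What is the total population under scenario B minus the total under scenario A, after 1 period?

-32

Call the groups 1 to 5, youngest first.
Period 1.
Births: 1070 × 0.281 = 301, 1760 × 0.328 = 577 ⇒ total 878
Group 2: 1180 × 0.977 = 1153
Group 3: 1420 × 0.963 = 1367
Group 4: 1070 × 0.951 = 1018
Group 5: 1760 × 0.963 + 1290 × 0.385 = 1695 + 497 = 2192
→ [878, 1153, 1367, 1018, 2192]
Scenario A total after 1 period: 6608
Scenario B projection —
Period 1.
Births: 1070 × 0.251 = 269, 1760 × 0.328 = 577 ⇒ total 846
Group 2: 1180 × 0.977 = 1153
Group 3: 1420 × 0.963 = 1367
Group 4: 1070 × 0.951 = 1018
Group 5: 1760 × 0.963 + 1290 × 0.385 = 1695 + 497 = 2192
→ [846, 1153, 1367, 1018, 2192]
Scenario B total after 1 period: 6576
Difference B − A = 6576 − 6608 = -32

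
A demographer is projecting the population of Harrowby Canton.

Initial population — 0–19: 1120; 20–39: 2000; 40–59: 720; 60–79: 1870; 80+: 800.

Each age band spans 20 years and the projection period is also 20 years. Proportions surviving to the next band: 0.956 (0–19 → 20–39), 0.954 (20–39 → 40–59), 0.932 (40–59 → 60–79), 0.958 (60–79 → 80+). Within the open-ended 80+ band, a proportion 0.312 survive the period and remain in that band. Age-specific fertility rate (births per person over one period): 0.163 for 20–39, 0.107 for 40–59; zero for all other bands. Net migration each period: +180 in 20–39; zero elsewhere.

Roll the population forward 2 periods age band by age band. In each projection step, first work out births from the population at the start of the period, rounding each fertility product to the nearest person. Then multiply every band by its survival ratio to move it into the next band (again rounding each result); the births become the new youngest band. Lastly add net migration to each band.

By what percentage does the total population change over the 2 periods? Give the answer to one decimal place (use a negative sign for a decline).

-19.8

— Period 1 —
Births: 2000 * 0.163 = 326 ; 720 * 0.107 = 77 → 403
20–39: 1120 * 0.956 = 1071
40–59: 2000 * 0.954 = 1908
60–79: 720 * 0.932 = 671
80+: 1870 * 0.958 + 800 * 0.312 = 1791 + 250 = 2041
Net migration: 20–39 + 180 → 1251
Population now: 0–19=403, 20–39=1251, 40–59=1908, 60–79=671, 80+=2041
— Period 2 —
Births: 1251 * 0.163 = 204 ; 1908 * 0.107 = 204 → 408
20–39: 403 * 0.956 = 385
40–59: 1251 * 0.954 = 1193
60–79: 1908 * 0.932 = 1778
80+: 671 * 0.958 + 2041 * 0.312 = 643 + 637 = 1280
Net migration: 20–39 + 180 → 565
Population now: 0–19=408, 20–39=565, 40–59=1193, 60–79=1778, 80+=1280
Total: 6510 → 5224; change = -1286; percentage change = -19.8%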